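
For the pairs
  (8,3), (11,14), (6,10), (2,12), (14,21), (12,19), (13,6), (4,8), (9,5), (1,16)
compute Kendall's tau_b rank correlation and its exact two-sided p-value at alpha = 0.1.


Step 1: Enumerate the 45 unordered pairs (i,j) with i<j and classify each by sign(x_j-x_i) * sign(y_j-y_i).
  (1,2):dx=+3,dy=+11->C; (1,3):dx=-2,dy=+7->D; (1,4):dx=-6,dy=+9->D; (1,5):dx=+6,dy=+18->C
  (1,6):dx=+4,dy=+16->C; (1,7):dx=+5,dy=+3->C; (1,8):dx=-4,dy=+5->D; (1,9):dx=+1,dy=+2->C
  (1,10):dx=-7,dy=+13->D; (2,3):dx=-5,dy=-4->C; (2,4):dx=-9,dy=-2->C; (2,5):dx=+3,dy=+7->C
  (2,6):dx=+1,dy=+5->C; (2,7):dx=+2,dy=-8->D; (2,8):dx=-7,dy=-6->C; (2,9):dx=-2,dy=-9->C
  (2,10):dx=-10,dy=+2->D; (3,4):dx=-4,dy=+2->D; (3,5):dx=+8,dy=+11->C; (3,6):dx=+6,dy=+9->C
  (3,7):dx=+7,dy=-4->D; (3,8):dx=-2,dy=-2->C; (3,9):dx=+3,dy=-5->D; (3,10):dx=-5,dy=+6->D
  (4,5):dx=+12,dy=+9->C; (4,6):dx=+10,dy=+7->C; (4,7):dx=+11,dy=-6->D; (4,8):dx=+2,dy=-4->D
  (4,9):dx=+7,dy=-7->D; (4,10):dx=-1,dy=+4->D; (5,6):dx=-2,dy=-2->C; (5,7):dx=-1,dy=-15->C
  (5,8):dx=-10,dy=-13->C; (5,9):dx=-5,dy=-16->C; (5,10):dx=-13,dy=-5->C; (6,7):dx=+1,dy=-13->D
  (6,8):dx=-8,dy=-11->C; (6,9):dx=-3,dy=-14->C; (6,10):dx=-11,dy=-3->C; (7,8):dx=-9,dy=+2->D
  (7,9):dx=-4,dy=-1->C; (7,10):dx=-12,dy=+10->D; (8,9):dx=+5,dy=-3->D; (8,10):dx=-3,dy=+8->D
  (9,10):dx=-8,dy=+11->D
Step 2: C = 25, D = 20, total pairs = 45.
Step 3: tau = (C - D)/(n(n-1)/2) = (25 - 20)/45 = 0.111111.
Step 4: Exact two-sided p-value (enumerate n! = 3628800 permutations of y under H0): p = 0.727490.
Step 5: alpha = 0.1. fail to reject H0.

tau_b = 0.1111 (C=25, D=20), p = 0.727490, fail to reject H0.


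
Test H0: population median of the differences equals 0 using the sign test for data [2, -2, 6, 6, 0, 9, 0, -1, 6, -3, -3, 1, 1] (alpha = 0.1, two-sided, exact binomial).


Step 1: Discard zero differences. Original n = 13; n_eff = number of nonzero differences = 11.
Nonzero differences (with sign): +2, -2, +6, +6, +9, -1, +6, -3, -3, +1, +1
Step 2: Count signs: positive = 7, negative = 4.
Step 3: Under H0: P(positive) = 0.5, so the number of positives S ~ Bin(11, 0.5).
Step 4: Two-sided exact p-value = sum of Bin(11,0.5) probabilities at or below the observed probability = 0.548828.
Step 5: alpha = 0.1. fail to reject H0.

n_eff = 11, pos = 7, neg = 4, p = 0.548828, fail to reject H0.


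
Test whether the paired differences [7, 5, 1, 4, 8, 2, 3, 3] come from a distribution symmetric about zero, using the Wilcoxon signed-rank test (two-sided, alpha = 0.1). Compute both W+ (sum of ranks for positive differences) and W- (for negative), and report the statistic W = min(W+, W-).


Step 1: Drop any zero differences (none here) and take |d_i|.
|d| = [7, 5, 1, 4, 8, 2, 3, 3]
Step 2: Midrank |d_i| (ties get averaged ranks).
ranks: |7|->7, |5|->6, |1|->1, |4|->5, |8|->8, |2|->2, |3|->3.5, |3|->3.5
Step 3: Attach original signs; sum ranks with positive sign and with negative sign.
W+ = 7 + 6 + 1 + 5 + 8 + 2 + 3.5 + 3.5 = 36
W- = 0 = 0
(Check: W+ + W- = 36 should equal n(n+1)/2 = 36.)
Step 4: Test statistic W = min(W+, W-) = 0.
Step 5: Ties in |d|, so use the tie-corrected normal approximation.
        E[W] = n(n+1)/4 = 8*9/4 = 18.
        Tie groups: |d|=3 (t=2); sum(t^3 - t) = 6.
        Var[W] = n(n+1)(2n+1)/24 - sum(t^3-t)/48 = 1224/24 - 6/48 = 50.875.
        z = (W - E[W]) / sqrt(Var[W]) = (0 - 18) / 7.1327 = -2.5236.
        Two-sided p = 2*Phi(z) = 0.011616.
Step 6: alpha = 0.1. reject H0.

W+ = 36, W- = 0, W = min = 0, p = 0.011616, reject H0.


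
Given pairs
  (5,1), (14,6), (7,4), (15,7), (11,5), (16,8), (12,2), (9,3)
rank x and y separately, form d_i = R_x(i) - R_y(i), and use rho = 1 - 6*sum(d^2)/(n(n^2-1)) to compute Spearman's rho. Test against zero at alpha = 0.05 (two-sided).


Step 1: Rank x and y separately (midranks; no ties here).
rank(x): 5->1, 14->6, 7->2, 15->7, 11->4, 16->8, 12->5, 9->3
rank(y): 1->1, 6->6, 4->4, 7->7, 5->5, 8->8, 2->2, 3->3
Step 2: d_i = R_x(i) - R_y(i); compute d_i^2.
  (1-1)^2=0, (6-6)^2=0, (2-4)^2=4, (7-7)^2=0, (4-5)^2=1, (8-8)^2=0, (5-2)^2=9, (3-3)^2=0
sum(d^2) = 14.
Step 3: rho = 1 - 6*14 / (8*(8^2 - 1)) = 1 - 84/504 = 0.833333.
Step 4: Under H0, t = rho * sqrt((n-2)/(1-rho^2)) = 3.6927 ~ t(6).
Step 5: Two-sided p-value from the t-distribution with 6 df = 0.010176.
Step 6: alpha = 0.05. reject H0.

rho = 0.8333, p = 0.010176, reject H0 at alpha = 0.05.


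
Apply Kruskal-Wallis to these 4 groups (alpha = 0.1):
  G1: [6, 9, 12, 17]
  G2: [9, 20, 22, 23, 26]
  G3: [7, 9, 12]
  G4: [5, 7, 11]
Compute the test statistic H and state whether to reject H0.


Step 1: Combine all N = 15 observations and assign midranks.
sorted (value, group, rank): (5,G4,1), (6,G1,2), (7,G3,3.5), (7,G4,3.5), (9,G1,6), (9,G2,6), (9,G3,6), (11,G4,8), (12,G1,9.5), (12,G3,9.5), (17,G1,11), (20,G2,12), (22,G2,13), (23,G2,14), (26,G2,15)
Step 2: Sum ranks within each group.
R_1 = 28.5 (n_1 = 4)
R_2 = 60 (n_2 = 5)
R_3 = 19 (n_3 = 3)
R_4 = 12.5 (n_4 = 3)
Step 3: H = 12/(N(N+1)) * sum(R_i^2/n_i) - 3(N+1)
     = 12/(15*16) * (28.5^2/4 + 60^2/5 + 19^2/3 + 12.5^2/3) - 3*16
     = 0.050000 * 1095.48 - 48
     = 6.773958.
Step 4: Ties present; correction factor C = 1 - 36/(15^3 - 15) = 0.989286. Corrected H = 6.773958 / 0.989286 = 6.847323.
Step 5: Under H0, H ~ chi^2(3); p-value = 0.076927.
Step 6: alpha = 0.1. reject H0.

H = 6.8473, df = 3, p = 0.076927, reject H0.


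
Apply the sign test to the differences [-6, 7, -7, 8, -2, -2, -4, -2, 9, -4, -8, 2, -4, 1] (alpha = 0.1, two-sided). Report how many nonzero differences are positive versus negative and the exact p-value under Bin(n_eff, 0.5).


Step 1: Discard zero differences. Original n = 14; n_eff = number of nonzero differences = 14.
Nonzero differences (with sign): -6, +7, -7, +8, -2, -2, -4, -2, +9, -4, -8, +2, -4, +1
Step 2: Count signs: positive = 5, negative = 9.
Step 3: Under H0: P(positive) = 0.5, so the number of positives S ~ Bin(14, 0.5).
Step 4: Two-sided exact p-value = sum of Bin(14,0.5) probabilities at or below the observed probability = 0.423950.
Step 5: alpha = 0.1. fail to reject H0.

n_eff = 14, pos = 5, neg = 9, p = 0.423950, fail to reject H0.


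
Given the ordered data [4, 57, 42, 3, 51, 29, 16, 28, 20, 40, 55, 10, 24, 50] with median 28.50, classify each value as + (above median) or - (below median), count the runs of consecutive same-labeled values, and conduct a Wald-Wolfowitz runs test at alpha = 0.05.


Step 1: Compute median = 28.50; label A = above, B = below.
Labels in order: BAABAABBBAABBA  (n_A = 7, n_B = 7)
Step 2: Count runs R = 8.
Step 3: Under H0 (random ordering), E[R] = 2*n_A*n_B/(n_A+n_B) + 1 = 2*7*7/14 + 1 = 8.0000.
        Var[R] = 2*n_A*n_B*(2*n_A*n_B - n_A - n_B) / ((n_A+n_B)^2 * (n_A+n_B-1)) = 8232/2548 = 3.2308.
        SD[R] = 1.7974.
Step 4: R = E[R], so z = 0 with no continuity correction.
Step 5: Two-sided p-value via normal approximation = 2*(1 - Phi(|z|)) = 1.000000.
Step 6: alpha = 0.05. fail to reject H0.

R = 8, z = 0.0000, p = 1.000000, fail to reject H0.


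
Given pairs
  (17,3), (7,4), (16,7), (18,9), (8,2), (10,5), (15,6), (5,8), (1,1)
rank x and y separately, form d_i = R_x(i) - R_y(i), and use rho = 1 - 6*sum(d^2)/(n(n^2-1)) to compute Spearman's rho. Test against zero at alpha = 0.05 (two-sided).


Step 1: Rank x and y separately (midranks; no ties here).
rank(x): 17->8, 7->3, 16->7, 18->9, 8->4, 10->5, 15->6, 5->2, 1->1
rank(y): 3->3, 4->4, 7->7, 9->9, 2->2, 5->5, 6->6, 8->8, 1->1
Step 2: d_i = R_x(i) - R_y(i); compute d_i^2.
  (8-3)^2=25, (3-4)^2=1, (7-7)^2=0, (9-9)^2=0, (4-2)^2=4, (5-5)^2=0, (6-6)^2=0, (2-8)^2=36, (1-1)^2=0
sum(d^2) = 66.
Step 3: rho = 1 - 6*66 / (9*(9^2 - 1)) = 1 - 396/720 = 0.450000.
Step 4: Under H0, t = rho * sqrt((n-2)/(1-rho^2)) = 1.3332 ~ t(7).
Step 5: Two-sided p-value from the t-distribution with 7 df = 0.224216.
Step 6: alpha = 0.05. fail to reject H0.

rho = 0.4500, p = 0.224216, fail to reject H0 at alpha = 0.05.


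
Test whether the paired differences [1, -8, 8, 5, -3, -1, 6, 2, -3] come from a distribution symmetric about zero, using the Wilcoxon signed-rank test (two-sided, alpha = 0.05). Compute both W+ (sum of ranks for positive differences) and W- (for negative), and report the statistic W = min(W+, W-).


Step 1: Drop any zero differences (none here) and take |d_i|.
|d| = [1, 8, 8, 5, 3, 1, 6, 2, 3]
Step 2: Midrank |d_i| (ties get averaged ranks).
ranks: |1|->1.5, |8|->8.5, |8|->8.5, |5|->6, |3|->4.5, |1|->1.5, |6|->7, |2|->3, |3|->4.5
Step 3: Attach original signs; sum ranks with positive sign and with negative sign.
W+ = 1.5 + 8.5 + 6 + 7 + 3 = 26
W- = 8.5 + 4.5 + 1.5 + 4.5 = 19
(Check: W+ + W- = 45 should equal n(n+1)/2 = 45.)
Step 4: Test statistic W = min(W+, W-) = 19.
Step 5: Ties in |d|, so use the tie-corrected normal approximation.
        E[W] = n(n+1)/4 = 9*10/4 = 22.5.
        Tie groups: |d|=1 (t=2), |d|=3 (t=2), |d|=8 (t=2); sum(t^3 - t) = 18.
        Var[W] = n(n+1)(2n+1)/24 - sum(t^3-t)/48 = 1710/24 - 18/48 = 70.875.
        z = (W - E[W]) / sqrt(Var[W]) = (19 - 22.5) / 8.4187 = -0.4157.
        Two-sided p = 2*Phi(z) = 0.677600.
Step 6: alpha = 0.05. fail to reject H0.

W+ = 26, W- = 19, W = min = 19, p = 0.677600, fail to reject H0.


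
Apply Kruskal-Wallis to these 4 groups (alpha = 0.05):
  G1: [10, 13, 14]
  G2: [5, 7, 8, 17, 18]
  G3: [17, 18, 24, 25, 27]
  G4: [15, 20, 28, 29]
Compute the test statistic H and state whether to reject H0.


Step 1: Combine all N = 17 observations and assign midranks.
sorted (value, group, rank): (5,G2,1), (7,G2,2), (8,G2,3), (10,G1,4), (13,G1,5), (14,G1,6), (15,G4,7), (17,G2,8.5), (17,G3,8.5), (18,G2,10.5), (18,G3,10.5), (20,G4,12), (24,G3,13), (25,G3,14), (27,G3,15), (28,G4,16), (29,G4,17)
Step 2: Sum ranks within each group.
R_1 = 15 (n_1 = 3)
R_2 = 25 (n_2 = 5)
R_3 = 61 (n_3 = 5)
R_4 = 52 (n_4 = 4)
Step 3: H = 12/(N(N+1)) * sum(R_i^2/n_i) - 3(N+1)
     = 12/(17*18) * (15^2/3 + 25^2/5 + 61^2/5 + 52^2/4) - 3*18
     = 0.039216 * 1620.2 - 54
     = 9.537255.
Step 4: Ties present; correction factor C = 1 - 12/(17^3 - 17) = 0.997549. Corrected H = 9.537255 / 0.997549 = 9.560688.
Step 5: Under H0, H ~ chi^2(3); p-value = 0.022694.
Step 6: alpha = 0.05. reject H0.

H = 9.5607, df = 3, p = 0.022694, reject H0.


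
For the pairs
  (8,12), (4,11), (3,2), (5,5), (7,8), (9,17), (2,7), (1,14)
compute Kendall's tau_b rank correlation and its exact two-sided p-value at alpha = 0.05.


Step 1: Enumerate the 28 unordered pairs (i,j) with i<j and classify each by sign(x_j-x_i) * sign(y_j-y_i).
  (1,2):dx=-4,dy=-1->C; (1,3):dx=-5,dy=-10->C; (1,4):dx=-3,dy=-7->C; (1,5):dx=-1,dy=-4->C
  (1,6):dx=+1,dy=+5->C; (1,7):dx=-6,dy=-5->C; (1,8):dx=-7,dy=+2->D; (2,3):dx=-1,dy=-9->C
  (2,4):dx=+1,dy=-6->D; (2,5):dx=+3,dy=-3->D; (2,6):dx=+5,dy=+6->C; (2,7):dx=-2,dy=-4->C
  (2,8):dx=-3,dy=+3->D; (3,4):dx=+2,dy=+3->C; (3,5):dx=+4,dy=+6->C; (3,6):dx=+6,dy=+15->C
  (3,7):dx=-1,dy=+5->D; (3,8):dx=-2,dy=+12->D; (4,5):dx=+2,dy=+3->C; (4,6):dx=+4,dy=+12->C
  (4,7):dx=-3,dy=+2->D; (4,8):dx=-4,dy=+9->D; (5,6):dx=+2,dy=+9->C; (5,7):dx=-5,dy=-1->C
  (5,8):dx=-6,dy=+6->D; (6,7):dx=-7,dy=-10->C; (6,8):dx=-8,dy=-3->C; (7,8):dx=-1,dy=+7->D
Step 2: C = 18, D = 10, total pairs = 28.
Step 3: tau = (C - D)/(n(n-1)/2) = (18 - 10)/28 = 0.285714.
Step 4: Exact two-sided p-value (enumerate n! = 40320 permutations of y under H0): p = 0.398760.
Step 5: alpha = 0.05. fail to reject H0.

tau_b = 0.2857 (C=18, D=10), p = 0.398760, fail to reject H0.


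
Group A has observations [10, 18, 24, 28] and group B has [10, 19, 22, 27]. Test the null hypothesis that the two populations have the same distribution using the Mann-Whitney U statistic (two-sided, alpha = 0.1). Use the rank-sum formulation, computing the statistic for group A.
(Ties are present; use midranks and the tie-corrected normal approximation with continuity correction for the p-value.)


Step 1: Combine and sort all 8 observations; assign midranks.
sorted (value, group): (10,X), (10,Y), (18,X), (19,Y), (22,Y), (24,X), (27,Y), (28,X)
ranks: 10->1.5, 10->1.5, 18->3, 19->4, 22->5, 24->6, 27->7, 28->8
Step 2: Rank sum for X: R1 = 1.5 + 3 + 6 + 8 = 18.5.
Step 3: U_X = R1 - n1(n1+1)/2 = 18.5 - 4*5/2 = 18.5 - 10 = 8.5.
       U_Y = n1*n2 - U_X = 16 - 8.5 = 7.5.
Step 4: Ties are present, so use the tie-corrected normal approximation (with continuity correction) for the p-value.
Step 5: p-value = 1.000000; compare to alpha = 0.1. fail to reject H0.

U_X = 8.5, p = 1.000000, fail to reject H0 at alpha = 0.1.


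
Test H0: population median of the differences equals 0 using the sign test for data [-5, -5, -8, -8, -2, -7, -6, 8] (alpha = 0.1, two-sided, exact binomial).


Step 1: Discard zero differences. Original n = 8; n_eff = number of nonzero differences = 8.
Nonzero differences (with sign): -5, -5, -8, -8, -2, -7, -6, +8
Step 2: Count signs: positive = 1, negative = 7.
Step 3: Under H0: P(positive) = 0.5, so the number of positives S ~ Bin(8, 0.5).
Step 4: Two-sided exact p-value = sum of Bin(8,0.5) probabilities at or below the observed probability = 0.070312.
Step 5: alpha = 0.1. reject H0.

n_eff = 8, pos = 1, neg = 7, p = 0.070312, reject H0.


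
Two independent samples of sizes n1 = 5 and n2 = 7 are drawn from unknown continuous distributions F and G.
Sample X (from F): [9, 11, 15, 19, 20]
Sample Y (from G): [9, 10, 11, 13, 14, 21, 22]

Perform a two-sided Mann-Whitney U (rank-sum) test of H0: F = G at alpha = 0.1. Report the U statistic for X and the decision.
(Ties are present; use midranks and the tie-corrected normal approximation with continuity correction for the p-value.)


Step 1: Combine and sort all 12 observations; assign midranks.
sorted (value, group): (9,X), (9,Y), (10,Y), (11,X), (11,Y), (13,Y), (14,Y), (15,X), (19,X), (20,X), (21,Y), (22,Y)
ranks: 9->1.5, 9->1.5, 10->3, 11->4.5, 11->4.5, 13->6, 14->7, 15->8, 19->9, 20->10, 21->11, 22->12
Step 2: Rank sum for X: R1 = 1.5 + 4.5 + 8 + 9 + 10 = 33.
Step 3: U_X = R1 - n1(n1+1)/2 = 33 - 5*6/2 = 33 - 15 = 18.
       U_Y = n1*n2 - U_X = 35 - 18 = 17.
Step 4: Ties are present, so use the tie-corrected normal approximation (with continuity correction) for the p-value.
Step 5: p-value = 1.000000; compare to alpha = 0.1. fail to reject H0.

U_X = 18, p = 1.000000, fail to reject H0 at alpha = 0.1.


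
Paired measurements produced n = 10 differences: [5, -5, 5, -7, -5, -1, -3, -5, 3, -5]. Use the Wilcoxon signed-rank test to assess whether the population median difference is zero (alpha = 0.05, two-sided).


Step 1: Drop any zero differences (none here) and take |d_i|.
|d| = [5, 5, 5, 7, 5, 1, 3, 5, 3, 5]
Step 2: Midrank |d_i| (ties get averaged ranks).
ranks: |5|->6.5, |5|->6.5, |5|->6.5, |7|->10, |5|->6.5, |1|->1, |3|->2.5, |5|->6.5, |3|->2.5, |5|->6.5
Step 3: Attach original signs; sum ranks with positive sign and with negative sign.
W+ = 6.5 + 6.5 + 2.5 = 15.5
W- = 6.5 + 10 + 6.5 + 1 + 2.5 + 6.5 + 6.5 = 39.5
(Check: W+ + W- = 55 should equal n(n+1)/2 = 55.)
Step 4: Test statistic W = min(W+, W-) = 15.5.
Step 5: Ties in |d|, so use the tie-corrected normal approximation.
        E[W] = n(n+1)/4 = 10*11/4 = 27.5.
        Tie groups: |d|=3 (t=2), |d|=5 (t=6); sum(t^3 - t) = 216.
        Var[W] = n(n+1)(2n+1)/24 - sum(t^3-t)/48 = 2310/24 - 216/48 = 91.75.
        z = (W - E[W]) / sqrt(Var[W]) = (15.5 - 27.5) / 9.5786 = -1.2528.
        Two-sided p = 2*Phi(z) = 0.210282.
Step 6: alpha = 0.05. fail to reject H0.

W+ = 15.5, W- = 39.5, W = min = 15.5, p = 0.210282, fail to reject H0.


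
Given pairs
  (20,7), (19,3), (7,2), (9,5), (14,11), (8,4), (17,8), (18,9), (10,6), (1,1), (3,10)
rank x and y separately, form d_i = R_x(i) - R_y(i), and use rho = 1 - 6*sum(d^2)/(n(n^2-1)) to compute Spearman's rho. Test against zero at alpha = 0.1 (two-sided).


Step 1: Rank x and y separately (midranks; no ties here).
rank(x): 20->11, 19->10, 7->3, 9->5, 14->7, 8->4, 17->8, 18->9, 10->6, 1->1, 3->2
rank(y): 7->7, 3->3, 2->2, 5->5, 11->11, 4->4, 8->8, 9->9, 6->6, 1->1, 10->10
Step 2: d_i = R_x(i) - R_y(i); compute d_i^2.
  (11-7)^2=16, (10-3)^2=49, (3-2)^2=1, (5-5)^2=0, (7-11)^2=16, (4-4)^2=0, (8-8)^2=0, (9-9)^2=0, (6-6)^2=0, (1-1)^2=0, (2-10)^2=64
sum(d^2) = 146.
Step 3: rho = 1 - 6*146 / (11*(11^2 - 1)) = 1 - 876/1320 = 0.336364.
Step 4: Under H0, t = rho * sqrt((n-2)/(1-rho^2)) = 1.0715 ~ t(9).
Step 5: Two-sided p-value from the t-distribution with 9 df = 0.311824.
Step 6: alpha = 0.1. fail to reject H0.

rho = 0.3364, p = 0.311824, fail to reject H0 at alpha = 0.1.


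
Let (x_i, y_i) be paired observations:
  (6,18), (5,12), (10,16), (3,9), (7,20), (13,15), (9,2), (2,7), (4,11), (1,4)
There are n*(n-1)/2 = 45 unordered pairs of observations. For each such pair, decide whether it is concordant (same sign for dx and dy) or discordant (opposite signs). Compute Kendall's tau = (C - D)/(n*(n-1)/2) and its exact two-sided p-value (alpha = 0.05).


Step 1: Enumerate the 45 unordered pairs (i,j) with i<j and classify each by sign(x_j-x_i) * sign(y_j-y_i).
  (1,2):dx=-1,dy=-6->C; (1,3):dx=+4,dy=-2->D; (1,4):dx=-3,dy=-9->C; (1,5):dx=+1,dy=+2->C
  (1,6):dx=+7,dy=-3->D; (1,7):dx=+3,dy=-16->D; (1,8):dx=-4,dy=-11->C; (1,9):dx=-2,dy=-7->C
  (1,10):dx=-5,dy=-14->C; (2,3):dx=+5,dy=+4->C; (2,4):dx=-2,dy=-3->C; (2,5):dx=+2,dy=+8->C
  (2,6):dx=+8,dy=+3->C; (2,7):dx=+4,dy=-10->D; (2,8):dx=-3,dy=-5->C; (2,9):dx=-1,dy=-1->C
  (2,10):dx=-4,dy=-8->C; (3,4):dx=-7,dy=-7->C; (3,5):dx=-3,dy=+4->D; (3,6):dx=+3,dy=-1->D
  (3,7):dx=-1,dy=-14->C; (3,8):dx=-8,dy=-9->C; (3,9):dx=-6,dy=-5->C; (3,10):dx=-9,dy=-12->C
  (4,5):dx=+4,dy=+11->C; (4,6):dx=+10,dy=+6->C; (4,7):dx=+6,dy=-7->D; (4,8):dx=-1,dy=-2->C
  (4,9):dx=+1,dy=+2->C; (4,10):dx=-2,dy=-5->C; (5,6):dx=+6,dy=-5->D; (5,7):dx=+2,dy=-18->D
  (5,8):dx=-5,dy=-13->C; (5,9):dx=-3,dy=-9->C; (5,10):dx=-6,dy=-16->C; (6,7):dx=-4,dy=-13->C
  (6,8):dx=-11,dy=-8->C; (6,9):dx=-9,dy=-4->C; (6,10):dx=-12,dy=-11->C; (7,8):dx=-7,dy=+5->D
  (7,9):dx=-5,dy=+9->D; (7,10):dx=-8,dy=+2->D; (8,9):dx=+2,dy=+4->C; (8,10):dx=-1,dy=-3->C
  (9,10):dx=-3,dy=-7->C
Step 2: C = 33, D = 12, total pairs = 45.
Step 3: tau = (C - D)/(n(n-1)/2) = (33 - 12)/45 = 0.466667.
Step 4: Exact two-sided p-value (enumerate n! = 3628800 permutations of y under H0): p = 0.072550.
Step 5: alpha = 0.05. fail to reject H0.

tau_b = 0.4667 (C=33, D=12), p = 0.072550, fail to reject H0.


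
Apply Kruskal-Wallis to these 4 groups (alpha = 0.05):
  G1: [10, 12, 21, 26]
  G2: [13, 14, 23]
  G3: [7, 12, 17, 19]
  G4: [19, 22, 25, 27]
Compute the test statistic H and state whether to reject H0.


Step 1: Combine all N = 15 observations and assign midranks.
sorted (value, group, rank): (7,G3,1), (10,G1,2), (12,G1,3.5), (12,G3,3.5), (13,G2,5), (14,G2,6), (17,G3,7), (19,G3,8.5), (19,G4,8.5), (21,G1,10), (22,G4,11), (23,G2,12), (25,G4,13), (26,G1,14), (27,G4,15)
Step 2: Sum ranks within each group.
R_1 = 29.5 (n_1 = 4)
R_2 = 23 (n_2 = 3)
R_3 = 20 (n_3 = 4)
R_4 = 47.5 (n_4 = 4)
Step 3: H = 12/(N(N+1)) * sum(R_i^2/n_i) - 3(N+1)
     = 12/(15*16) * (29.5^2/4 + 23^2/3 + 20^2/4 + 47.5^2/4) - 3*16
     = 0.050000 * 1057.96 - 48
     = 4.897917.
Step 4: Ties present; correction factor C = 1 - 12/(15^3 - 15) = 0.996429. Corrected H = 4.897917 / 0.996429 = 4.915472.
Step 5: Under H0, H ~ chi^2(3); p-value = 0.178092.
Step 6: alpha = 0.05. fail to reject H0.

H = 4.9155, df = 3, p = 0.178092, fail to reject H0.


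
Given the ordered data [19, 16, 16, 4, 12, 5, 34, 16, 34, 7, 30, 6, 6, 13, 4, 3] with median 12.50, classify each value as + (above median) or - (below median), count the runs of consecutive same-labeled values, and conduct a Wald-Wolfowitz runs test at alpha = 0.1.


Step 1: Compute median = 12.50; label A = above, B = below.
Labels in order: AAABBBAAABABBABB  (n_A = 8, n_B = 8)
Step 2: Count runs R = 8.
Step 3: Under H0 (random ordering), E[R] = 2*n_A*n_B/(n_A+n_B) + 1 = 2*8*8/16 + 1 = 9.0000.
        Var[R] = 2*n_A*n_B*(2*n_A*n_B - n_A - n_B) / ((n_A+n_B)^2 * (n_A+n_B-1)) = 14336/3840 = 3.7333.
        SD[R] = 1.9322.
Step 4: Continuity-corrected z = (R + 0.5 - E[R]) / SD[R] = (8 + 0.5 - 9.0000) / 1.9322 = -0.2588.
Step 5: Two-sided p-value via normal approximation = 2*(1 - Phi(|z|)) = 0.795809.
Step 6: alpha = 0.1. fail to reject H0.

R = 8, z = -0.2588, p = 0.795809, fail to reject H0.


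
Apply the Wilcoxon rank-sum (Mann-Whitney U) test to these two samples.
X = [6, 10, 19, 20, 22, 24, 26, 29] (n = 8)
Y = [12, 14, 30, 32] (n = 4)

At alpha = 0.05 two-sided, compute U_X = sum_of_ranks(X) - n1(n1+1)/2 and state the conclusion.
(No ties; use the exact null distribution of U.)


Step 1: Combine and sort all 12 observations; assign midranks.
sorted (value, group): (6,X), (10,X), (12,Y), (14,Y), (19,X), (20,X), (22,X), (24,X), (26,X), (29,X), (30,Y), (32,Y)
ranks: 6->1, 10->2, 12->3, 14->4, 19->5, 20->6, 22->7, 24->8, 26->9, 29->10, 30->11, 32->12
Step 2: Rank sum for X: R1 = 1 + 2 + 5 + 6 + 7 + 8 + 9 + 10 = 48.
Step 3: U_X = R1 - n1(n1+1)/2 = 48 - 8*9/2 = 48 - 36 = 12.
       U_Y = n1*n2 - U_X = 32 - 12 = 20.
Step 4: No ties, so the exact null distribution of U (based on enumerating the C(12,8) = 495 equally likely rank assignments) gives the two-sided p-value.
Step 5: p-value = 0.569697; compare to alpha = 0.05. fail to reject H0.

U_X = 12, p = 0.569697, fail to reject H0 at alpha = 0.05.


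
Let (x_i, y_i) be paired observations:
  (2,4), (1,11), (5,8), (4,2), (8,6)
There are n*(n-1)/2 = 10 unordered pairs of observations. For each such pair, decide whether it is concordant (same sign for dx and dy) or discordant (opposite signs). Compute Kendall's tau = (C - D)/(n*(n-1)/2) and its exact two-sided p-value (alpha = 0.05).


Step 1: Enumerate the 10 unordered pairs (i,j) with i<j and classify each by sign(x_j-x_i) * sign(y_j-y_i).
  (1,2):dx=-1,dy=+7->D; (1,3):dx=+3,dy=+4->C; (1,4):dx=+2,dy=-2->D; (1,5):dx=+6,dy=+2->C
  (2,3):dx=+4,dy=-3->D; (2,4):dx=+3,dy=-9->D; (2,5):dx=+7,dy=-5->D; (3,4):dx=-1,dy=-6->C
  (3,5):dx=+3,dy=-2->D; (4,5):dx=+4,dy=+4->C
Step 2: C = 4, D = 6, total pairs = 10.
Step 3: tau = (C - D)/(n(n-1)/2) = (4 - 6)/10 = -0.200000.
Step 4: Exact two-sided p-value (enumerate n! = 120 permutations of y under H0): p = 0.816667.
Step 5: alpha = 0.05. fail to reject H0.

tau_b = -0.2000 (C=4, D=6), p = 0.816667, fail to reject H0.


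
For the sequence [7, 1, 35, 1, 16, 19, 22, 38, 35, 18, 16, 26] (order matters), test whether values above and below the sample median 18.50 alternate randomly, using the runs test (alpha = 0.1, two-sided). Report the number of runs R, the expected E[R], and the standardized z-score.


Step 1: Compute median = 18.50; label A = above, B = below.
Labels in order: BBABBAAAABBA  (n_A = 6, n_B = 6)
Step 2: Count runs R = 6.
Step 3: Under H0 (random ordering), E[R] = 2*n_A*n_B/(n_A+n_B) + 1 = 2*6*6/12 + 1 = 7.0000.
        Var[R] = 2*n_A*n_B*(2*n_A*n_B - n_A - n_B) / ((n_A+n_B)^2 * (n_A+n_B-1)) = 4320/1584 = 2.7273.
        SD[R] = 1.6514.
Step 4: Continuity-corrected z = (R + 0.5 - E[R]) / SD[R] = (6 + 0.5 - 7.0000) / 1.6514 = -0.3028.
Step 5: Two-sided p-value via normal approximation = 2*(1 - Phi(|z|)) = 0.762069.
Step 6: alpha = 0.1. fail to reject H0.

R = 6, z = -0.3028, p = 0.762069, fail to reject H0.


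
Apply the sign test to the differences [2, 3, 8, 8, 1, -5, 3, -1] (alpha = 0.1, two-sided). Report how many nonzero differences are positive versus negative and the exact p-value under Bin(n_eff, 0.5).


Step 1: Discard zero differences. Original n = 8; n_eff = number of nonzero differences = 8.
Nonzero differences (with sign): +2, +3, +8, +8, +1, -5, +3, -1
Step 2: Count signs: positive = 6, negative = 2.
Step 3: Under H0: P(positive) = 0.5, so the number of positives S ~ Bin(8, 0.5).
Step 4: Two-sided exact p-value = sum of Bin(8,0.5) probabilities at or below the observed probability = 0.289062.
Step 5: alpha = 0.1. fail to reject H0.

n_eff = 8, pos = 6, neg = 2, p = 0.289062, fail to reject H0.


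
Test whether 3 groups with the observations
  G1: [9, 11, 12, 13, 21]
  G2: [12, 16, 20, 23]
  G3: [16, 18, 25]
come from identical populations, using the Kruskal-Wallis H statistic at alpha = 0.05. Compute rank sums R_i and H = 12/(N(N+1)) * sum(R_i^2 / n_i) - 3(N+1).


Step 1: Combine all N = 12 observations and assign midranks.
sorted (value, group, rank): (9,G1,1), (11,G1,2), (12,G1,3.5), (12,G2,3.5), (13,G1,5), (16,G2,6.5), (16,G3,6.5), (18,G3,8), (20,G2,9), (21,G1,10), (23,G2,11), (25,G3,12)
Step 2: Sum ranks within each group.
R_1 = 21.5 (n_1 = 5)
R_2 = 30 (n_2 = 4)
R_3 = 26.5 (n_3 = 3)
Step 3: H = 12/(N(N+1)) * sum(R_i^2/n_i) - 3(N+1)
     = 12/(12*13) * (21.5^2/5 + 30^2/4 + 26.5^2/3) - 3*13
     = 0.076923 * 551.533 - 39
     = 3.425641.
Step 4: Ties present; correction factor C = 1 - 12/(12^3 - 12) = 0.993007. Corrected H = 3.425641 / 0.993007 = 3.449765.
Step 5: Under H0, H ~ chi^2(2); p-value = 0.178194.
Step 6: alpha = 0.05. fail to reject H0.

H = 3.4498, df = 2, p = 0.178194, fail to reject H0.


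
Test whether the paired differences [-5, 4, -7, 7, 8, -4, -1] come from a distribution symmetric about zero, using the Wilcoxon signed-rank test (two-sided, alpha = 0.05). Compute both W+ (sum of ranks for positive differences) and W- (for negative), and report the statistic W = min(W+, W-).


Step 1: Drop any zero differences (none here) and take |d_i|.
|d| = [5, 4, 7, 7, 8, 4, 1]
Step 2: Midrank |d_i| (ties get averaged ranks).
ranks: |5|->4, |4|->2.5, |7|->5.5, |7|->5.5, |8|->7, |4|->2.5, |1|->1
Step 3: Attach original signs; sum ranks with positive sign and with negative sign.
W+ = 2.5 + 5.5 + 7 = 15
W- = 4 + 5.5 + 2.5 + 1 = 13
(Check: W+ + W- = 28 should equal n(n+1)/2 = 28.)
Step 4: Test statistic W = min(W+, W-) = 13.
Step 5: Ties in |d|, so use the tie-corrected normal approximation.
        E[W] = n(n+1)/4 = 7*8/4 = 14.
        Tie groups: |d|=4 (t=2), |d|=7 (t=2); sum(t^3 - t) = 12.
        Var[W] = n(n+1)(2n+1)/24 - sum(t^3-t)/48 = 840/24 - 12/48 = 34.75.
        z = (W - E[W]) / sqrt(Var[W]) = (13 - 14) / 5.8949 = -0.1696.
        Two-sided p = 2*Phi(z) = 0.865295.
Step 6: alpha = 0.05. fail to reject H0.

W+ = 15, W- = 13, W = min = 13, p = 0.865295, fail to reject H0.


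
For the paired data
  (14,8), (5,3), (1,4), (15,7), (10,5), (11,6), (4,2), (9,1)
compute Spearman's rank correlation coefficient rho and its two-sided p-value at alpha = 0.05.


Step 1: Rank x and y separately (midranks; no ties here).
rank(x): 14->7, 5->3, 1->1, 15->8, 10->5, 11->6, 4->2, 9->4
rank(y): 8->8, 3->3, 4->4, 7->7, 5->5, 6->6, 2->2, 1->1
Step 2: d_i = R_x(i) - R_y(i); compute d_i^2.
  (7-8)^2=1, (3-3)^2=0, (1-4)^2=9, (8-7)^2=1, (5-5)^2=0, (6-6)^2=0, (2-2)^2=0, (4-1)^2=9
sum(d^2) = 20.
Step 3: rho = 1 - 6*20 / (8*(8^2 - 1)) = 1 - 120/504 = 0.761905.
Step 4: Under H0, t = rho * sqrt((n-2)/(1-rho^2)) = 2.8814 ~ t(6).
Step 5: Two-sided p-value from the t-distribution with 6 df = 0.028005.
Step 6: alpha = 0.05. reject H0.

rho = 0.7619, p = 0.028005, reject H0 at alpha = 0.05.


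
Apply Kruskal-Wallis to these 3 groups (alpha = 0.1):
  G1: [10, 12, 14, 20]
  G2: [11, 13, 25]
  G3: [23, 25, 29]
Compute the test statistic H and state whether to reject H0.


Step 1: Combine all N = 10 observations and assign midranks.
sorted (value, group, rank): (10,G1,1), (11,G2,2), (12,G1,3), (13,G2,4), (14,G1,5), (20,G1,6), (23,G3,7), (25,G2,8.5), (25,G3,8.5), (29,G3,10)
Step 2: Sum ranks within each group.
R_1 = 15 (n_1 = 4)
R_2 = 14.5 (n_2 = 3)
R_3 = 25.5 (n_3 = 3)
Step 3: H = 12/(N(N+1)) * sum(R_i^2/n_i) - 3(N+1)
     = 12/(10*11) * (15^2/4 + 14.5^2/3 + 25.5^2/3) - 3*11
     = 0.109091 * 343.083 - 33
     = 4.427273.
Step 4: Ties present; correction factor C = 1 - 6/(10^3 - 10) = 0.993939. Corrected H = 4.427273 / 0.993939 = 4.454268.
Step 5: Under H0, H ~ chi^2(2); p-value = 0.107837.
Step 6: alpha = 0.1. fail to reject H0.

H = 4.4543, df = 2, p = 0.107837, fail to reject H0.


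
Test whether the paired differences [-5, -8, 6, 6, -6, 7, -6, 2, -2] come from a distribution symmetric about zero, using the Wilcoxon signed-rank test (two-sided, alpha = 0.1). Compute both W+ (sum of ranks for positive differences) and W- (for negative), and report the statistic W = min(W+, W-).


Step 1: Drop any zero differences (none here) and take |d_i|.
|d| = [5, 8, 6, 6, 6, 7, 6, 2, 2]
Step 2: Midrank |d_i| (ties get averaged ranks).
ranks: |5|->3, |8|->9, |6|->5.5, |6|->5.5, |6|->5.5, |7|->8, |6|->5.5, |2|->1.5, |2|->1.5
Step 3: Attach original signs; sum ranks with positive sign and with negative sign.
W+ = 5.5 + 5.5 + 8 + 1.5 = 20.5
W- = 3 + 9 + 5.5 + 5.5 + 1.5 = 24.5
(Check: W+ + W- = 45 should equal n(n+1)/2 = 45.)
Step 4: Test statistic W = min(W+, W-) = 20.5.
Step 5: Ties in |d|, so use the tie-corrected normal approximation.
        E[W] = n(n+1)/4 = 9*10/4 = 22.5.
        Tie groups: |d|=2 (t=2), |d|=6 (t=4); sum(t^3 - t) = 66.
        Var[W] = n(n+1)(2n+1)/24 - sum(t^3-t)/48 = 1710/24 - 66/48 = 69.875.
        z = (W - E[W]) / sqrt(Var[W]) = (20.5 - 22.5) / 8.3591 = -0.2393.
        Two-sided p = 2*Phi(z) = 0.810904.
Step 6: alpha = 0.1. fail to reject H0.

W+ = 20.5, W- = 24.5, W = min = 20.5, p = 0.810904, fail to reject H0.


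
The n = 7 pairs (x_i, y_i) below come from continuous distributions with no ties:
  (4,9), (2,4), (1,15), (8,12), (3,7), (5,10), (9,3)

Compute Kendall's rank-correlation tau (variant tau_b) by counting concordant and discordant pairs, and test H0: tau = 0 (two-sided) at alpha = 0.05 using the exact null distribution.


Step 1: Enumerate the 21 unordered pairs (i,j) with i<j and classify each by sign(x_j-x_i) * sign(y_j-y_i).
  (1,2):dx=-2,dy=-5->C; (1,3):dx=-3,dy=+6->D; (1,4):dx=+4,dy=+3->C; (1,5):dx=-1,dy=-2->C
  (1,6):dx=+1,dy=+1->C; (1,7):dx=+5,dy=-6->D; (2,3):dx=-1,dy=+11->D; (2,4):dx=+6,dy=+8->C
  (2,5):dx=+1,dy=+3->C; (2,6):dx=+3,dy=+6->C; (2,7):dx=+7,dy=-1->D; (3,4):dx=+7,dy=-3->D
  (3,5):dx=+2,dy=-8->D; (3,6):dx=+4,dy=-5->D; (3,7):dx=+8,dy=-12->D; (4,5):dx=-5,dy=-5->C
  (4,6):dx=-3,dy=-2->C; (4,7):dx=+1,dy=-9->D; (5,6):dx=+2,dy=+3->C; (5,7):dx=+6,dy=-4->D
  (6,7):dx=+4,dy=-7->D
Step 2: C = 10, D = 11, total pairs = 21.
Step 3: tau = (C - D)/(n(n-1)/2) = (10 - 11)/21 = -0.047619.
Step 4: Exact two-sided p-value (enumerate n! = 5040 permutations of y under H0): p = 1.000000.
Step 5: alpha = 0.05. fail to reject H0.

tau_b = -0.0476 (C=10, D=11), p = 1.000000, fail to reject H0.


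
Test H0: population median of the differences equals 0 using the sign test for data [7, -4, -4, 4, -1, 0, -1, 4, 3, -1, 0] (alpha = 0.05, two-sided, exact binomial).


Step 1: Discard zero differences. Original n = 11; n_eff = number of nonzero differences = 9.
Nonzero differences (with sign): +7, -4, -4, +4, -1, -1, +4, +3, -1
Step 2: Count signs: positive = 4, negative = 5.
Step 3: Under H0: P(positive) = 0.5, so the number of positives S ~ Bin(9, 0.5).
Step 4: Two-sided exact p-value = sum of Bin(9,0.5) probabilities at or below the observed probability = 1.000000.
Step 5: alpha = 0.05. fail to reject H0.

n_eff = 9, pos = 4, neg = 5, p = 1.000000, fail to reject H0.


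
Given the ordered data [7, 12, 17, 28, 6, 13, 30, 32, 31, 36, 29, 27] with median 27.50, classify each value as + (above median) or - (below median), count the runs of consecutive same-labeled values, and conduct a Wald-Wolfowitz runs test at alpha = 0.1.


Step 1: Compute median = 27.50; label A = above, B = below.
Labels in order: BBBABBAAAAAB  (n_A = 6, n_B = 6)
Step 2: Count runs R = 5.
Step 3: Under H0 (random ordering), E[R] = 2*n_A*n_B/(n_A+n_B) + 1 = 2*6*6/12 + 1 = 7.0000.
        Var[R] = 2*n_A*n_B*(2*n_A*n_B - n_A - n_B) / ((n_A+n_B)^2 * (n_A+n_B-1)) = 4320/1584 = 2.7273.
        SD[R] = 1.6514.
Step 4: Continuity-corrected z = (R + 0.5 - E[R]) / SD[R] = (5 + 0.5 - 7.0000) / 1.6514 = -0.9083.
Step 5: Two-sided p-value via normal approximation = 2*(1 - Phi(|z|)) = 0.363722.
Step 6: alpha = 0.1. fail to reject H0.

R = 5, z = -0.9083, p = 0.363722, fail to reject H0.


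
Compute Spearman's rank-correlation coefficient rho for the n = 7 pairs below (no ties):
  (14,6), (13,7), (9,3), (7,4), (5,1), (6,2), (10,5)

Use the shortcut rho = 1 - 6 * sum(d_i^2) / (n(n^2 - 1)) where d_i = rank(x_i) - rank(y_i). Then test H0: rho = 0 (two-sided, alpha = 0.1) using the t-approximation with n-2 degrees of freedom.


Step 1: Rank x and y separately (midranks; no ties here).
rank(x): 14->7, 13->6, 9->4, 7->3, 5->1, 6->2, 10->5
rank(y): 6->6, 7->7, 3->3, 4->4, 1->1, 2->2, 5->5
Step 2: d_i = R_x(i) - R_y(i); compute d_i^2.
  (7-6)^2=1, (6-7)^2=1, (4-3)^2=1, (3-4)^2=1, (1-1)^2=0, (2-2)^2=0, (5-5)^2=0
sum(d^2) = 4.
Step 3: rho = 1 - 6*4 / (7*(7^2 - 1)) = 1 - 24/336 = 0.928571.
Step 4: Under H0, t = rho * sqrt((n-2)/(1-rho^2)) = 5.5943 ~ t(5).
Step 5: Two-sided p-value from the t-distribution with 5 df = 0.002519.
Step 6: alpha = 0.1. reject H0.

rho = 0.9286, p = 0.002519, reject H0 at alpha = 0.1.


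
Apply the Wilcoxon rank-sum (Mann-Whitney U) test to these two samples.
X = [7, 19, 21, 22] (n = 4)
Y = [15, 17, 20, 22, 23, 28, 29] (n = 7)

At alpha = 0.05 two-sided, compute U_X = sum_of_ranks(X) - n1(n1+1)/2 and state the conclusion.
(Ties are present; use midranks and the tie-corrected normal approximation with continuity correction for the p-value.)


Step 1: Combine and sort all 11 observations; assign midranks.
sorted (value, group): (7,X), (15,Y), (17,Y), (19,X), (20,Y), (21,X), (22,X), (22,Y), (23,Y), (28,Y), (29,Y)
ranks: 7->1, 15->2, 17->3, 19->4, 20->5, 21->6, 22->7.5, 22->7.5, 23->9, 28->10, 29->11
Step 2: Rank sum for X: R1 = 1 + 4 + 6 + 7.5 = 18.5.
Step 3: U_X = R1 - n1(n1+1)/2 = 18.5 - 4*5/2 = 18.5 - 10 = 8.5.
       U_Y = n1*n2 - U_X = 28 - 8.5 = 19.5.
Step 4: Ties are present, so use the tie-corrected normal approximation (with continuity correction) for the p-value.
Step 5: p-value = 0.343605; compare to alpha = 0.05. fail to reject H0.

U_X = 8.5, p = 0.343605, fail to reject H0 at alpha = 0.05.


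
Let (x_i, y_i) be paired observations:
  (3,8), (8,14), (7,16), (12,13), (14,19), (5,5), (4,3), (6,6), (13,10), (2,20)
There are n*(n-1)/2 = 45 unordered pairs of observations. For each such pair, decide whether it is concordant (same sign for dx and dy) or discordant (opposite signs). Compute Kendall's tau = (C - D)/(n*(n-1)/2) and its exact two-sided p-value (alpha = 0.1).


Step 1: Enumerate the 45 unordered pairs (i,j) with i<j and classify each by sign(x_j-x_i) * sign(y_j-y_i).
  (1,2):dx=+5,dy=+6->C; (1,3):dx=+4,dy=+8->C; (1,4):dx=+9,dy=+5->C; (1,5):dx=+11,dy=+11->C
  (1,6):dx=+2,dy=-3->D; (1,7):dx=+1,dy=-5->D; (1,8):dx=+3,dy=-2->D; (1,9):dx=+10,dy=+2->C
  (1,10):dx=-1,dy=+12->D; (2,3):dx=-1,dy=+2->D; (2,4):dx=+4,dy=-1->D; (2,5):dx=+6,dy=+5->C
  (2,6):dx=-3,dy=-9->C; (2,7):dx=-4,dy=-11->C; (2,8):dx=-2,dy=-8->C; (2,9):dx=+5,dy=-4->D
  (2,10):dx=-6,dy=+6->D; (3,4):dx=+5,dy=-3->D; (3,5):dx=+7,dy=+3->C; (3,6):dx=-2,dy=-11->C
  (3,7):dx=-3,dy=-13->C; (3,8):dx=-1,dy=-10->C; (3,9):dx=+6,dy=-6->D; (3,10):dx=-5,dy=+4->D
  (4,5):dx=+2,dy=+6->C; (4,6):dx=-7,dy=-8->C; (4,7):dx=-8,dy=-10->C; (4,8):dx=-6,dy=-7->C
  (4,9):dx=+1,dy=-3->D; (4,10):dx=-10,dy=+7->D; (5,6):dx=-9,dy=-14->C; (5,7):dx=-10,dy=-16->C
  (5,8):dx=-8,dy=-13->C; (5,9):dx=-1,dy=-9->C; (5,10):dx=-12,dy=+1->D; (6,7):dx=-1,dy=-2->C
  (6,8):dx=+1,dy=+1->C; (6,9):dx=+8,dy=+5->C; (6,10):dx=-3,dy=+15->D; (7,8):dx=+2,dy=+3->C
  (7,9):dx=+9,dy=+7->C; (7,10):dx=-2,dy=+17->D; (8,9):dx=+7,dy=+4->C; (8,10):dx=-4,dy=+14->D
  (9,10):dx=-11,dy=+10->D
Step 2: C = 27, D = 18, total pairs = 45.
Step 3: tau = (C - D)/(n(n-1)/2) = (27 - 18)/45 = 0.200000.
Step 4: Exact two-sided p-value (enumerate n! = 3628800 permutations of y under H0): p = 0.484313.
Step 5: alpha = 0.1. fail to reject H0.

tau_b = 0.2000 (C=27, D=18), p = 0.484313, fail to reject H0.


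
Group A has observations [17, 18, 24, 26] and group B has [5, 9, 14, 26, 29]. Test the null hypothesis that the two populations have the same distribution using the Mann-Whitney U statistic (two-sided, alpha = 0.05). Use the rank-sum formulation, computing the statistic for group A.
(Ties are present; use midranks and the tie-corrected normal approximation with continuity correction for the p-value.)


Step 1: Combine and sort all 9 observations; assign midranks.
sorted (value, group): (5,Y), (9,Y), (14,Y), (17,X), (18,X), (24,X), (26,X), (26,Y), (29,Y)
ranks: 5->1, 9->2, 14->3, 17->4, 18->5, 24->6, 26->7.5, 26->7.5, 29->9
Step 2: Rank sum for X: R1 = 4 + 5 + 6 + 7.5 = 22.5.
Step 3: U_X = R1 - n1(n1+1)/2 = 22.5 - 4*5/2 = 22.5 - 10 = 12.5.
       U_Y = n1*n2 - U_X = 20 - 12.5 = 7.5.
Step 4: Ties are present, so use the tie-corrected normal approximation (with continuity correction) for the p-value.
Step 5: p-value = 0.622753; compare to alpha = 0.05. fail to reject H0.

U_X = 12.5, p = 0.622753, fail to reject H0 at alpha = 0.05.


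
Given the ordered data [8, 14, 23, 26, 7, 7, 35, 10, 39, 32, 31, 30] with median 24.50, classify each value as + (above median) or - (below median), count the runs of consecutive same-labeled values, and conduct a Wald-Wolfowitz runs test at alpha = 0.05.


Step 1: Compute median = 24.50; label A = above, B = below.
Labels in order: BBBABBABAAAA  (n_A = 6, n_B = 6)
Step 2: Count runs R = 6.
Step 3: Under H0 (random ordering), E[R] = 2*n_A*n_B/(n_A+n_B) + 1 = 2*6*6/12 + 1 = 7.0000.
        Var[R] = 2*n_A*n_B*(2*n_A*n_B - n_A - n_B) / ((n_A+n_B)^2 * (n_A+n_B-1)) = 4320/1584 = 2.7273.
        SD[R] = 1.6514.
Step 4: Continuity-corrected z = (R + 0.5 - E[R]) / SD[R] = (6 + 0.5 - 7.0000) / 1.6514 = -0.3028.
Step 5: Two-sided p-value via normal approximation = 2*(1 - Phi(|z|)) = 0.762069.
Step 6: alpha = 0.05. fail to reject H0.

R = 6, z = -0.3028, p = 0.762069, fail to reject H0.


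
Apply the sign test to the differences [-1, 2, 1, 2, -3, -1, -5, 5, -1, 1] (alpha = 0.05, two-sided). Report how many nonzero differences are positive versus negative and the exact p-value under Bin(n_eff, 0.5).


Step 1: Discard zero differences. Original n = 10; n_eff = number of nonzero differences = 10.
Nonzero differences (with sign): -1, +2, +1, +2, -3, -1, -5, +5, -1, +1
Step 2: Count signs: positive = 5, negative = 5.
Step 3: Under H0: P(positive) = 0.5, so the number of positives S ~ Bin(10, 0.5).
Step 4: Two-sided exact p-value = sum of Bin(10,0.5) probabilities at or below the observed probability = 1.000000.
Step 5: alpha = 0.05. fail to reject H0.

n_eff = 10, pos = 5, neg = 5, p = 1.000000, fail to reject H0.


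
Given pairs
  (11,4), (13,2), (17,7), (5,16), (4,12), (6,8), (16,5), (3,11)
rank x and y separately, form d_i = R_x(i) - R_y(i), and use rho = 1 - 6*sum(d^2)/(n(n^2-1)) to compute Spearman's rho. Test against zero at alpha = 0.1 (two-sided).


Step 1: Rank x and y separately (midranks; no ties here).
rank(x): 11->5, 13->6, 17->8, 5->3, 4->2, 6->4, 16->7, 3->1
rank(y): 4->2, 2->1, 7->4, 16->8, 12->7, 8->5, 5->3, 11->6
Step 2: d_i = R_x(i) - R_y(i); compute d_i^2.
  (5-2)^2=9, (6-1)^2=25, (8-4)^2=16, (3-8)^2=25, (2-7)^2=25, (4-5)^2=1, (7-3)^2=16, (1-6)^2=25
sum(d^2) = 142.
Step 3: rho = 1 - 6*142 / (8*(8^2 - 1)) = 1 - 852/504 = -0.690476.
Step 4: Under H0, t = rho * sqrt((n-2)/(1-rho^2)) = -2.3382 ~ t(6).
Step 5: Two-sided p-value from the t-distribution with 6 df = 0.057990.
Step 6: alpha = 0.1. reject H0.

rho = -0.6905, p = 0.057990, reject H0 at alpha = 0.1.


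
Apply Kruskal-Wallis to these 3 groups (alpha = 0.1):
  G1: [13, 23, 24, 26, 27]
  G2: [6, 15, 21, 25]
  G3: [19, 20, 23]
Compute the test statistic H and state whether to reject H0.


Step 1: Combine all N = 12 observations and assign midranks.
sorted (value, group, rank): (6,G2,1), (13,G1,2), (15,G2,3), (19,G3,4), (20,G3,5), (21,G2,6), (23,G1,7.5), (23,G3,7.5), (24,G1,9), (25,G2,10), (26,G1,11), (27,G1,12)
Step 2: Sum ranks within each group.
R_1 = 41.5 (n_1 = 5)
R_2 = 20 (n_2 = 4)
R_3 = 16.5 (n_3 = 3)
Step 3: H = 12/(N(N+1)) * sum(R_i^2/n_i) - 3(N+1)
     = 12/(12*13) * (41.5^2/5 + 20^2/4 + 16.5^2/3) - 3*13
     = 0.076923 * 535.2 - 39
     = 2.169231.
Step 4: Ties present; correction factor C = 1 - 6/(12^3 - 12) = 0.996503. Corrected H = 2.169231 / 0.996503 = 2.176842.
Step 5: Under H0, H ~ chi^2(2); p-value = 0.336748.
Step 6: alpha = 0.1. fail to reject H0.

H = 2.1768, df = 2, p = 0.336748, fail to reject H0.


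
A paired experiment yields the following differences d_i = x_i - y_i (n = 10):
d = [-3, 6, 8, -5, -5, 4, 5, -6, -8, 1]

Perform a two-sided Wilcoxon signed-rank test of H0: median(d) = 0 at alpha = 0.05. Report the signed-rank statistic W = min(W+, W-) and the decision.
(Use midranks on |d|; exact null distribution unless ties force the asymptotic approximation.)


Step 1: Drop any zero differences (none here) and take |d_i|.
|d| = [3, 6, 8, 5, 5, 4, 5, 6, 8, 1]
Step 2: Midrank |d_i| (ties get averaged ranks).
ranks: |3|->2, |6|->7.5, |8|->9.5, |5|->5, |5|->5, |4|->3, |5|->5, |6|->7.5, |8|->9.5, |1|->1
Step 3: Attach original signs; sum ranks with positive sign and with negative sign.
W+ = 7.5 + 9.5 + 3 + 5 + 1 = 26
W- = 2 + 5 + 5 + 7.5 + 9.5 = 29
(Check: W+ + W- = 55 should equal n(n+1)/2 = 55.)
Step 4: Test statistic W = min(W+, W-) = 26.
Step 5: Ties in |d|, so use the tie-corrected normal approximation.
        E[W] = n(n+1)/4 = 10*11/4 = 27.5.
        Tie groups: |d|=5 (t=3), |d|=6 (t=2), |d|=8 (t=2); sum(t^3 - t) = 36.
        Var[W] = n(n+1)(2n+1)/24 - sum(t^3-t)/48 = 2310/24 - 36/48 = 95.5.
        z = (W - E[W]) / sqrt(Var[W]) = (26 - 27.5) / 9.7724 = -0.1535.
        Two-sided p = 2*Phi(z) = 0.878009.
Step 6: alpha = 0.05. fail to reject H0.

W+ = 26, W- = 29, W = min = 26, p = 0.878009, fail to reject H0.
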